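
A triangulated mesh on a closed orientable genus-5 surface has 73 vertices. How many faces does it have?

162

χ = 2 − 2·5 = -8, and every face is a triangle so 3F = 2E.
V − E + F = -8 with E = 3F/2 gives 73 − (3/2 − 1)·F = -8, so F = 162 and E = 243.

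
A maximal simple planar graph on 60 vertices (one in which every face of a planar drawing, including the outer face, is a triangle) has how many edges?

In a plane triangulation 3F = 2E and V − E + F = 2, so E = 3V − 6 = 3·60 − 6 = 174.

174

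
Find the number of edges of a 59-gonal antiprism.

An antiprism on an n-gon has two n-gon caps and 2n triangles: V = 2·59 = 118, E = 4·59 = 236, F = 2·59 + 2 = 120.

236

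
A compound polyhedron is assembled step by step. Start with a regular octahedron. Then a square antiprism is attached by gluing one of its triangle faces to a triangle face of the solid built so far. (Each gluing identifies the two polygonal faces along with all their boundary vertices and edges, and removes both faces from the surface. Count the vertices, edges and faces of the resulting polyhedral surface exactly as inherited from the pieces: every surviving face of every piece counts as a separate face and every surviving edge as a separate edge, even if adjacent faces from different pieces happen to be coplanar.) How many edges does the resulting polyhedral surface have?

25

A regular octahedron: V=6, E=12, F=8.
Attach a square antiprism (V=8, E=16, F=10) along a 3-gon: merge 3 vertices and 3 edges, delete both glued faces → V=11, E=25, F=16.
Check: V − E + F = 11 − 25 + 16 = 2.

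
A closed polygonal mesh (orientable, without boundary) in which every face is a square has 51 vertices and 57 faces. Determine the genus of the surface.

Every face is a square, so 2E = 4·57 = 228, giving E = 114.
χ = V − E + F = 51 − 114 + 57 = -6.
For a closed orientable surface χ = 2 − 2g, so g = (2 − (-6))/2 = 4.

4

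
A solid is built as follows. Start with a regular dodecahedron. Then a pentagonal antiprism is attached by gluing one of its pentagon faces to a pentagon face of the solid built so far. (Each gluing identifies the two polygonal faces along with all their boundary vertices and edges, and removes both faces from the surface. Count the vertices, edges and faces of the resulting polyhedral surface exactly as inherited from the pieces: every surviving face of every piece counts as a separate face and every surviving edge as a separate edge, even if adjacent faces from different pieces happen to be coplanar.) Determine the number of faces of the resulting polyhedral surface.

22

A regular dodecahedron: V=20, E=30, F=12.
Attach a pentagonal antiprism (V=10, E=20, F=12) along a 5-gon: merge 5 vertices and 5 edges, delete both glued faces → V=25, E=45, F=22.
Check: V − E + F = 25 − 45 + 22 = 2.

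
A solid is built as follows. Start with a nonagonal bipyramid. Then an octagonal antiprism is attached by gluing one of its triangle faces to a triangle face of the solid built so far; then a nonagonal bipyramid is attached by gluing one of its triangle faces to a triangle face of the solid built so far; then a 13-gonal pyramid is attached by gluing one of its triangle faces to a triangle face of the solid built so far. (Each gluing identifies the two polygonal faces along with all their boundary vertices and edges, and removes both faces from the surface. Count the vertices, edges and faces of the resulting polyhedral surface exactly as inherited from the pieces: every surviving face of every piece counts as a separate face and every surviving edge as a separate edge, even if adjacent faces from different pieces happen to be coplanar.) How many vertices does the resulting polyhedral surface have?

A nonagonal bipyramid: V=11, E=27, F=18.
Attach an octagonal antiprism (V=16, E=32, F=18) along a 3-gon: merge 3 vertices and 3 edges, delete both glued faces → V=24, E=56, F=34.
Attach a nonagonal bipyramid (V=11, E=27, F=18) along a 3-gon: merge 3 vertices and 3 edges, delete both glued faces → V=32, E=80, F=50.
Attach a 13-gonal pyramid (V=14, E=26, F=14) along a 3-gon: merge 3 vertices and 3 edges, delete both glued faces → V=43, E=103, F=62.
Check: V − E + F = 43 − 103 + 62 = 2.

43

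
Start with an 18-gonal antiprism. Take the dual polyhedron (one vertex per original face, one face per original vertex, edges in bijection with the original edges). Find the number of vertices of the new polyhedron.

The base solid has V = 36, E = 72, F = 38.
The dual swaps V and F and preserves E: V′ = F = 38, E′ = E = 72, F′ = V = 36.

38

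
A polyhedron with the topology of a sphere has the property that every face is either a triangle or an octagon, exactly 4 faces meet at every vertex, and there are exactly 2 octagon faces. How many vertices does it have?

Let x be the number of triangles; then F = 2 + x.
Edge–face incidences: 2E = 8·2 + 3·x = 16 + 3x.
Every vertex has degree 4, so 4V = 2E.
Euler: V − E + F = 2 ⇒ (2E)/4 − E + (2 + x) = 2.
Multiply by 8: 2·(2E) − 4·(2E) + 8·(2 + x) = 16, i.e. 16 + 8x − 2·(16 + 3x) = 16.
Collecting terms: 2x − 16 = 16, so 2x = 32, so x = 16.
Then 2E = 16 + 3·16 = 64, so E = 32, V = 2E/4 = 16, F = 2 + 16 = 18.

16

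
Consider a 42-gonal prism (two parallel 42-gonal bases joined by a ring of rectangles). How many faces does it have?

A prism on an n-gon has two n-gon bases and n rectangular sides: V = 2·42 = 84, E = 3·42 = 126, F = 42 + 2 = 44.

44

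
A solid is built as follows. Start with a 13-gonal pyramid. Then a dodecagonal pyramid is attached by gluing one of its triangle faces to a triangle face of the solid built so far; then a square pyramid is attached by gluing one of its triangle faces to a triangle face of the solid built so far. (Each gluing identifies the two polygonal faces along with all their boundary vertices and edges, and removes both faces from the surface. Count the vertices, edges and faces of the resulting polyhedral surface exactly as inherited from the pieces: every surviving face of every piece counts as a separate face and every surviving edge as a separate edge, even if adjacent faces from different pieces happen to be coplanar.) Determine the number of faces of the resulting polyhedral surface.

A 13-gonal pyramid: V=14, E=26, F=14.
Attach a dodecagonal pyramid (V=13, E=24, F=13) along a 3-gon: merge 3 vertices and 3 edges, delete both glued faces → V=24, E=47, F=25.
Attach a square pyramid (V=5, E=8, F=5) along a 3-gon: merge 3 vertices and 3 edges, delete both glued faces → V=26, E=52, F=28.
Check: V − E + F = 26 − 52 + 28 = 2.

28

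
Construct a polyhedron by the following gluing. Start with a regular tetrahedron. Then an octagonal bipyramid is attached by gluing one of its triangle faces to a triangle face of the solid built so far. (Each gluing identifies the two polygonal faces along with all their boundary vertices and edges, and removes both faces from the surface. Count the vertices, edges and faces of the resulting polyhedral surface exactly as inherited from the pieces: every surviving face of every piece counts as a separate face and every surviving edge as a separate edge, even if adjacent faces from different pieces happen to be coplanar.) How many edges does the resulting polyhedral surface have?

27

A regular tetrahedron: V=4, E=6, F=4.
Attach an octagonal bipyramid (V=10, E=24, F=16) along a 3-gon: merge 3 vertices and 3 edges, delete both glued faces → V=11, E=27, F=18.
Check: V − E + F = 11 − 27 + 18 = 2.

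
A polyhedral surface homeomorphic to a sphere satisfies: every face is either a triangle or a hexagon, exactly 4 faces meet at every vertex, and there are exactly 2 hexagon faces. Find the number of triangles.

12

Let x be the number of triangles; then F = 2 + x.
Edge–face incidences: 2E = 6·2 + 3·x = 12 + 3x.
Every vertex has degree 4, so 4V = 2E.
Euler: V − E + F = 2 ⇒ (2E)/4 − E + (2 + x) = 2.
Multiply by 8: 2·(2E) − 4·(2E) + 8·(2 + x) = 16, i.e. 16 + 8x − 2·(12 + 3x) = 16.
Collecting terms: 2x − 8 = 16, so 2x = 24, so x = 12.
Then 2E = 12 + 3·12 = 48, so E = 24, V = 2E/4 = 12, F = 2 + 12 = 14.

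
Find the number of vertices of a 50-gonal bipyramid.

A bipyramid over an n-gon has 2n triangular faces and n + 2 vertices: V = 50 + 2 = 52, E = 3·50 = 150, F = 2·50 = 100.

52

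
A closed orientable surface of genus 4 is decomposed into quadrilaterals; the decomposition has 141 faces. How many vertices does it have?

135

χ = 2 − 2·4 = -6, and every face is a square so 4F = 2E.
E = 4·141/2 = 282. Then V = -6 + E − F = -6 + 282 − 141 = 135.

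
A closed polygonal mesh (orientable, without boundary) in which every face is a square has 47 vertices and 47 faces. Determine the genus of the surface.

Every face is a square, so 2E = 4·47 = 188, giving E = 94.
χ = V − E + F = 47 − 94 + 47 = 0.
For a closed orientable surface χ = 2 − 2g, so g = (2 − (0))/2 = 1.

1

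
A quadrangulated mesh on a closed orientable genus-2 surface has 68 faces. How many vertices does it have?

χ = 2 − 2·2 = -2, and every face is a square so 4F = 2E.
E = 4·68/2 = 136. Then V = -2 + E − F = -2 + 136 − 68 = 66.

66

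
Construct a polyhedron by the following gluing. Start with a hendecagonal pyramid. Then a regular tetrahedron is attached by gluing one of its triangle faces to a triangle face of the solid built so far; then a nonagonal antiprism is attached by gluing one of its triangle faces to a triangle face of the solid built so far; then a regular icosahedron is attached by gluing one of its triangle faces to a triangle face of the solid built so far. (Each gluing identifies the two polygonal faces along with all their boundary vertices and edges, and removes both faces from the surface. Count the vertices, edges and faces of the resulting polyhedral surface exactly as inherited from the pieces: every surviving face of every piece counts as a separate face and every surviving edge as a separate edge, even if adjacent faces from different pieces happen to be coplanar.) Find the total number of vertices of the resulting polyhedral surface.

37

A hendecagonal pyramid: V=12, E=22, F=12.
Attach a regular tetrahedron (V=4, E=6, F=4) along a 3-gon: merge 3 vertices and 3 edges, delete both glued faces → V=13, E=25, F=14.
Attach a nonagonal antiprism (V=18, E=36, F=20) along a 3-gon: merge 3 vertices and 3 edges, delete both glued faces → V=28, E=58, F=32.
Attach a regular icosahedron (V=12, E=30, F=20) along a 3-gon: merge 3 vertices and 3 edges, delete both glued faces → V=37, E=85, F=50.
Check: V − E + F = 37 − 85 + 50 = 2.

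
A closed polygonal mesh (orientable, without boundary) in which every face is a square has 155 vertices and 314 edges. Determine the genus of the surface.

Every face is a square and each edge borders two faces, so 4F = 2·314, giving F = 157.
χ = V − E + F = 155 − 314 + 157 = -2.
For a closed orientable surface χ = 2 − 2g, so g = (2 − (-2))/2 = 2.

2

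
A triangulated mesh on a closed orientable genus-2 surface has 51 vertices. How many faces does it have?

106

χ = 2 − 2·2 = -2, and every face is a triangle so 3F = 2E.
V − E + F = -2 with E = 3F/2 gives 51 − (3/2 − 1)·F = -2, so F = 106 and E = 159.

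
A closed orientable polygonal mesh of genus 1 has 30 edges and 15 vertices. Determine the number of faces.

15

For a closed orientable surface of genus 1, χ = 2 − 2·1 = 0.
F = 0 − V + E = 0 − 15 + 30 = 15.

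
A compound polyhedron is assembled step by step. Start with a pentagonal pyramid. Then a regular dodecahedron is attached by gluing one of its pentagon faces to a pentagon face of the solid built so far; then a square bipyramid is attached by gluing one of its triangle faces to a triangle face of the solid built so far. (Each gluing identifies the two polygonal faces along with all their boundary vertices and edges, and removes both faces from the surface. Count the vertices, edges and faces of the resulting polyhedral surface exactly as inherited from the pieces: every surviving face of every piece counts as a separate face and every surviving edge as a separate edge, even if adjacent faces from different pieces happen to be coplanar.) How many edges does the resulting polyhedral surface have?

44

A pentagonal pyramid: V=6, E=10, F=6.
Attach a regular dodecahedron (V=20, E=30, F=12) along a 5-gon: merge 5 vertices and 5 edges, delete both glued faces → V=21, E=35, F=16.
Attach a square bipyramid (V=6, E=12, F=8) along a 3-gon: merge 3 vertices and 3 edges, delete both glued faces → V=24, E=44, F=22.
Check: V − E + F = 24 − 44 + 22 = 2.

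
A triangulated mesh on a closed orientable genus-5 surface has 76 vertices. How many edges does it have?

252

χ = 2 − 2·5 = -8, and every face is a triangle so 3F = 2E.
V − E + F = -8 with E = 3F/2 gives 76 − (3/2 − 1)·F = -8, so F = 168 and E = 252.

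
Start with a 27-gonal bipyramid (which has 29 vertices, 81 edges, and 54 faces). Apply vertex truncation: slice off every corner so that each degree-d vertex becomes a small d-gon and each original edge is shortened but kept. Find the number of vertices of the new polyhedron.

Truncation replaces each original edge-end by a new vertex, so V′ = 2E = 162.
Each original edge survives, and each old vertex of degree d contributes d new edges; summing degrees gives Σd = 2E, so E′ = E + 2E = 3E = 243.
Each original face survives and each original vertex becomes one new face: F′ = F + V = 83.

162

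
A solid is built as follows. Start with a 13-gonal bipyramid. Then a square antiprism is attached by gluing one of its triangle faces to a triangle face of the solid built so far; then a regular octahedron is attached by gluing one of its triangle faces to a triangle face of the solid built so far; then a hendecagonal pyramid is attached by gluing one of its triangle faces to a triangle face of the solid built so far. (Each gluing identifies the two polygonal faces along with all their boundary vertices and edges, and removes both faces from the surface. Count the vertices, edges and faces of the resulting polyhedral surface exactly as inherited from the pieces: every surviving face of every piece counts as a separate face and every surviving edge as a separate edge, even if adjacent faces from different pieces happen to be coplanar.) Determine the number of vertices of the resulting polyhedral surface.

32

A 13-gonal bipyramid: V=15, E=39, F=26.
Attach a square antiprism (V=8, E=16, F=10) along a 3-gon: merge 3 vertices and 3 edges, delete both glued faces → V=20, E=52, F=34.
Attach a regular octahedron (V=6, E=12, F=8) along a 3-gon: merge 3 vertices and 3 edges, delete both glued faces → V=23, E=61, F=40.
Attach a hendecagonal pyramid (V=12, E=22, F=12) along a 3-gon: merge 3 vertices and 3 edges, delete both glued faces → V=32, E=80, F=50.
Check: V − E + F = 32 − 80 + 50 = 2.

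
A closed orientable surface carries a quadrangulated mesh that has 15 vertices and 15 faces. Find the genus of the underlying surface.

1

Every face is a square, so 2E = 4·15 = 60, giving E = 30.
χ = V − E + F = 15 − 30 + 15 = 0.
For a closed orientable surface χ = 2 − 2g, so g = (2 − (0))/2 = 1.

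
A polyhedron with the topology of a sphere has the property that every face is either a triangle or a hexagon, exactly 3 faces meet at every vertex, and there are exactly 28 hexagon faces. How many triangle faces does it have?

Let x be the number of triangles; then F = 28 + x.
Edge–face incidences: 2E = 6·28 + 3·x = 168 + 3x.
Every vertex has degree 3, so 3V = 2E.
Euler: V − E + F = 2 ⇒ (2E)/3 − E + (28 + x) = 2.
Multiply by 6: 2·(2E) − 3·(2E) + 6·(28 + x) = 12, i.e. 168 + 6x − (168 + 3x) = 12.
Collecting terms: 3x = 12, so x = 4.
Then 2E = 168 + 3·4 = 180, so E = 90, V = 2E/3 = 60, F = 28 + 4 = 32.

4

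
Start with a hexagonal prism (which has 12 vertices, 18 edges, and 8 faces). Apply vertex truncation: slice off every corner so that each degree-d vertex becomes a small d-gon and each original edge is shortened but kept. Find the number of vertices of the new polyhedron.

36

Truncation replaces each original edge-end by a new vertex, so V′ = 2E = 36.
Each original edge survives, and each old vertex of degree d contributes d new edges; summing degrees gives Σd = 2E, so E′ = E + 2E = 3E = 54.
Each original face survives and each original vertex becomes one new face: F′ = F + V = 20.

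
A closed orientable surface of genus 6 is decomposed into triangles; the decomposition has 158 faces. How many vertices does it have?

χ = 2 − 2·6 = -10, and every face is a triangle so 3F = 2E.
E = 3·158/2 = 237. Then V = -10 + E − F = -10 + 237 − 158 = 69.

69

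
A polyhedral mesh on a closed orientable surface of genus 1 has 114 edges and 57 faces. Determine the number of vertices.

57

For a closed orientable surface of genus 1, χ = 2 − 2·1 = 0.
V = 0 + E − F = 0 + 114 − 57 = 57.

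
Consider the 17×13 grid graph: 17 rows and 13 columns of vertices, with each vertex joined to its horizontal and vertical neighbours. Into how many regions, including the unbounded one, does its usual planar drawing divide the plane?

The grid has V = 17·13 = 221 vertices and E = 17·12 + 13·16 = 412 edges.
F = 2 − V + E = 2 − 221 + 412 = 193.

193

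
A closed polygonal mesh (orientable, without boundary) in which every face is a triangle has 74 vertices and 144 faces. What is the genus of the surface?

Every face is a triangle, so 2E = 3·144 = 432, giving E = 216.
χ = V − E + F = 74 − 216 + 144 = 2.
For a closed orientable surface χ = 2 − 2g, so g = (2 − (2))/2 = 0.

0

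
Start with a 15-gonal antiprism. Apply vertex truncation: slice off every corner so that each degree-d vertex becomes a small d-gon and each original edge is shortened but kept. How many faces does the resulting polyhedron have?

The base solid has V = 30, E = 60, F = 32.
Truncation replaces each original edge-end by a new vertex, so V′ = 2E = 120.
Each original edge survives, and each old vertex of degree d contributes d new edges; summing degrees gives Σd = 2E, so E′ = E + 2E = 3E = 180.
Each original face survives and each original vertex becomes one new face: F′ = F + V = 62.

62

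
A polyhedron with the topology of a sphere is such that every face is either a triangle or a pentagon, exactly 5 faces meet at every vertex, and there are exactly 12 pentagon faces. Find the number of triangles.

80

Let x be the number of triangles; then F = 12 + x.
Edge–face incidences: 2E = 5·12 + 3·x = 60 + 3x.
Every vertex has degree 5, so 5V = 2E.
Euler: V − E + F = 2 ⇒ (2E)/5 − E + (12 + x) = 2.
Multiply by 10: 2·(2E) − 5·(2E) + 10·(12 + x) = 20, i.e. 120 + 10x − 3·(60 + 3x) = 20.
Collecting terms: x − 60 = 20, so x = 80.
Then 2E = 60 + 3·80 = 300, so E = 150, V = 2E/5 = 60, F = 12 + 80 = 92.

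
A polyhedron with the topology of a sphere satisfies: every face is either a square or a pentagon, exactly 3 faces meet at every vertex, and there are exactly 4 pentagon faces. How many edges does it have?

18

Let x be the number of squares; then F = 4 + x.
Edge–face incidences: 2E = 5·4 + 4·x = 20 + 4x.
Every vertex has degree 3, so 3V = 2E.
Euler: V − E + F = 2 ⇒ (2E)/3 − E + (4 + x) = 2.
Multiply by 6: 2·(2E) − 3·(2E) + 6·(4 + x) = 12, i.e. 24 + 6x − (20 + 4x) = 12.
Collecting terms: 2x + 4 = 12, so 2x = 8, so x = 4.
Then 2E = 20 + 4·4 = 36, so E = 18, V = 2E/3 = 12, F = 4 + 4 = 8.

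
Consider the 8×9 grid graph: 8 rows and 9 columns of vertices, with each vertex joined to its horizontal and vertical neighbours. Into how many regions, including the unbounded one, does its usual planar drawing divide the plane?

57

The grid has V = 8·9 = 72 vertices and E = 8·8 + 9·7 = 127 edges.
F = 2 − V + E = 2 − 72 + 127 = 57.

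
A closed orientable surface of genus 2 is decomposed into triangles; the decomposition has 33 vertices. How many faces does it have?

χ = 2 − 2·2 = -2, and every face is a triangle so 3F = 2E.
V − E + F = -2 with E = 3F/2 gives 33 − (3/2 − 1)·F = -2, so F = 70 and E = 105.

70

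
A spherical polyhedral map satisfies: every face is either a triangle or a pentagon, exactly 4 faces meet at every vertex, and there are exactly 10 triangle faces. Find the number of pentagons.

2

Let x be the number of pentagons; then F = 10 + x.
Edge–face incidences: 2E = 3·10 + 5·x = 30 + 5x.
Every vertex has degree 4, so 4V = 2E.
Euler: V − E + F = 2 ⇒ (2E)/4 − E + (10 + x) = 2.
Multiply by 8: 2·(2E) − 4·(2E) + 8·(10 + x) = 16, i.e. 80 + 8x − 2·(30 + 5x) = 16.
Collecting terms: −2x + 20 = 16, so −2x = −4, so x = 2.
Then 2E = 30 + 5·2 = 40, so E = 20, V = 2E/4 = 10, F = 10 + 2 = 12.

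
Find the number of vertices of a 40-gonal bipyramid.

42

A bipyramid over an n-gon has 2n triangular faces and n + 2 vertices: V = 40 + 2 = 42, E = 3·40 = 120, F = 2·40 = 80.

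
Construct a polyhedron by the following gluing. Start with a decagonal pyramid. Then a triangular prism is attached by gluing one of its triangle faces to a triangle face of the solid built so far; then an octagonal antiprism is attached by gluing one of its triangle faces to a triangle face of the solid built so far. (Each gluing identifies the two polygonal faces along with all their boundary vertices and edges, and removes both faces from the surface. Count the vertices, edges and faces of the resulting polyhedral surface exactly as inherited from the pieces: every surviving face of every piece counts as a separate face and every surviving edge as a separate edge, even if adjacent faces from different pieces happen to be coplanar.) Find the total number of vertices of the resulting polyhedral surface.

A decagonal pyramid: V=11, E=20, F=11.
Attach a triangular prism (V=6, E=9, F=5) along a 3-gon: merge 3 vertices and 3 edges, delete both glued faces → V=14, E=26, F=14.
Attach an octagonal antiprism (V=16, E=32, F=18) along a 3-gon: merge 3 vertices and 3 edges, delete both glued faces → V=27, E=55, F=30.
Check: V − E + F = 27 − 55 + 30 = 2.

27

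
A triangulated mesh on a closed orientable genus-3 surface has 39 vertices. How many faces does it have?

χ = 2 − 2·3 = -4, and every face is a triangle so 3F = 2E.
V − E + F = -4 with E = 3F/2 gives 39 − (3/2 − 1)·F = -4, so F = 86 and E = 129.

86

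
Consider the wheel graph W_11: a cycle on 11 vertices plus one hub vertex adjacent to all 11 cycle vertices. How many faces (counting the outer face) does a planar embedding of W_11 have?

12

W_11 has V = 11 + 1 = 12 vertices and E = 2·11 = 22 edges.
By Euler's formula F = 2 − V + E = 2 − 12 + 22 = 12.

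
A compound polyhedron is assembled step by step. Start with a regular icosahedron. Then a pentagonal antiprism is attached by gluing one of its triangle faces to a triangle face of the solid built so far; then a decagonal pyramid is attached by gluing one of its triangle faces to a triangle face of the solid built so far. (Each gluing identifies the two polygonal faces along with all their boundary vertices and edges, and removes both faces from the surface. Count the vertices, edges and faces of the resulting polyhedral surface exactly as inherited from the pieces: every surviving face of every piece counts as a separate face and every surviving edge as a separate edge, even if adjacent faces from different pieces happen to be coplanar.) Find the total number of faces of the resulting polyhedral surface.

39

A regular icosahedron: V=12, E=30, F=20.
Attach a pentagonal antiprism (V=10, E=20, F=12) along a 3-gon: merge 3 vertices and 3 edges, delete both glued faces → V=19, E=47, F=30.
Attach a decagonal pyramid (V=11, E=20, F=11) along a 3-gon: merge 3 vertices and 3 edges, delete both glued faces → V=27, E=64, F=39.
Check: V − E + F = 27 − 64 + 39 = 2.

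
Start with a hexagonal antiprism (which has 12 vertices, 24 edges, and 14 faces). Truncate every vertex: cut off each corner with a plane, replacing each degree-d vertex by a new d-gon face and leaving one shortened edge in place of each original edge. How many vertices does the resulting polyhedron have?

48

Truncation replaces each original edge-end by a new vertex, so V′ = 2E = 48.
Each original edge survives, and each old vertex of degree d contributes d new edges; summing degrees gives Σd = 2E, so E′ = E + 2E = 3E = 72.
Each original face survives and each original vertex becomes one new face: F′ = F + V = 26.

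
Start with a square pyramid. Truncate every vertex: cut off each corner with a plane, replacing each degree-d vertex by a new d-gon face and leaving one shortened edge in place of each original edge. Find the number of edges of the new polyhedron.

24

The base solid has V = 5, E = 8, F = 5.
Truncation replaces each original edge-end by a new vertex, so V′ = 2E = 16.
Each original edge survives, and each old vertex of degree d contributes d new edges; summing degrees gives Σd = 2E, so E′ = E + 2E = 3E = 24.
Each original face survives and each original vertex becomes one new face: F′ = F + V = 10.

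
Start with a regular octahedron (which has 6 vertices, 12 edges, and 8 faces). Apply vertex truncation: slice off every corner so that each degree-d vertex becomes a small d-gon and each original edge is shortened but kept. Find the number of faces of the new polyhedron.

Truncation replaces each original edge-end by a new vertex, so V′ = 2E = 24.
Each original edge survives, and each old vertex of degree d contributes d new edges; summing degrees gives Σd = 2E, so E′ = E + 2E = 3E = 36.
Each original face survives and each original vertex becomes one new face: F′ = F + V = 14.

14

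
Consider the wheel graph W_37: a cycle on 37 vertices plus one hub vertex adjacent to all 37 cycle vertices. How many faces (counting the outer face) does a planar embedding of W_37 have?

W_37 has V = 37 + 1 = 38 vertices and E = 2·37 = 74 edges.
By Euler's formula F = 2 − V + E = 2 − 38 + 74 = 38.

38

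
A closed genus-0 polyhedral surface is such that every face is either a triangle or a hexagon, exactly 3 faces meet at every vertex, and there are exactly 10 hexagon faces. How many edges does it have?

36

Let x be the number of triangles; then F = 10 + x.
Edge–face incidences: 2E = 6·10 + 3·x = 60 + 3x.
Every vertex has degree 3, so 3V = 2E.
Euler: V − E + F = 2 ⇒ (2E)/3 − E + (10 + x) = 2.
Multiply by 6: 2·(2E) − 3·(2E) + 6·(10 + x) = 12, i.e. 60 + 6x − (60 + 3x) = 12.
Collecting terms: 3x = 12, so x = 4.
Then 2E = 60 + 3·4 = 72, so E = 36, V = 2E/3 = 24, F = 10 + 4 = 14.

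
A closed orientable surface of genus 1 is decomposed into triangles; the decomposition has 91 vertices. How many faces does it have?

182

χ = 2 − 2·1 = 0, and every face is a triangle so 3F = 2E.
V − E + F = 0 with E = 3F/2 gives 91 − (3/2 − 1)·F = 0, so F = 182 and E = 273.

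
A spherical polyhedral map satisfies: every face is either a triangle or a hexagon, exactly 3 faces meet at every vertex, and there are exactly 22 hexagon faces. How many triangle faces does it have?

Let x be the number of triangles; then F = 22 + x.
Edge–face incidences: 2E = 6·22 + 3·x = 132 + 3x.
Every vertex has degree 3, so 3V = 2E.
Euler: V − E + F = 2 ⇒ (2E)/3 − E + (22 + x) = 2.
Multiply by 6: 2·(2E) − 3·(2E) + 6·(22 + x) = 12, i.e. 132 + 6x − (132 + 3x) = 12.
Collecting terms: 3x = 12, so x = 4.
Then 2E = 132 + 3·4 = 144, so E = 72, V = 2E/3 = 48, F = 22 + 4 = 26.

4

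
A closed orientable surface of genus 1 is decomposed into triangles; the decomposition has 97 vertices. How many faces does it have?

194

χ = 2 − 2·1 = 0, and every face is a triangle so 3F = 2E.
V − E + F = 0 with E = 3F/2 gives 97 − (3/2 − 1)·F = 0, so F = 194 and E = 291.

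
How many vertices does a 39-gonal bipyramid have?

41

A bipyramid over an n-gon has 2n triangular faces and n + 2 vertices: V = 39 + 2 = 41, E = 3·39 = 117, F = 2·39 = 78.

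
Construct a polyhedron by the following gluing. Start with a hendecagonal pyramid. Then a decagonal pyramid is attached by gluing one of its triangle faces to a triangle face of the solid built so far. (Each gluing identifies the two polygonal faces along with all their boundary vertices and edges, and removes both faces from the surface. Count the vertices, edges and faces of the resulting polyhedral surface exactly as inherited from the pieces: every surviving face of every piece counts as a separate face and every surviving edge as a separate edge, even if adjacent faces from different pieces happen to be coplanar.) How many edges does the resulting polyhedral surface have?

39

A hendecagonal pyramid: V=12, E=22, F=12.
Attach a decagonal pyramid (V=11, E=20, F=11) along a 3-gon: merge 3 vertices and 3 edges, delete both glued faces → V=20, E=39, F=21.
Check: V − E + F = 20 − 39 + 21 = 2.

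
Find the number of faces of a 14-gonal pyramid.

A pyramid on an n-gon base has one n-gon and n triangles: V = 14 + 1 = 15, E = 2·14 = 28, F = 14 + 1 = 15.

15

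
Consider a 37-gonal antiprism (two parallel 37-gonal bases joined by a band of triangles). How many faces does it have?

An antiprism on an n-gon has two n-gon caps and 2n triangles: V = 2·37 = 74, E = 4·37 = 148, F = 2·37 + 2 = 76.

76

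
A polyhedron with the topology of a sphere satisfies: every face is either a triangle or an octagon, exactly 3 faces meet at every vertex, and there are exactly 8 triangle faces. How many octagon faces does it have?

6

Let x be the number of octagons; then F = 8 + x.
Edge–face incidences: 2E = 3·8 + 8·x = 24 + 8x.
Every vertex has degree 3, so 3V = 2E.
Euler: V − E + F = 2 ⇒ (2E)/3 − E + (8 + x) = 2.
Multiply by 6: 2·(2E) − 3·(2E) + 6·(8 + x) = 12, i.e. 48 + 6x − (24 + 8x) = 12.
Collecting terms: −2x + 24 = 12, so −2x = −12, so x = 6.
Then 2E = 24 + 8·6 = 72, so E = 36, V = 2E/3 = 24, F = 8 + 6 = 14.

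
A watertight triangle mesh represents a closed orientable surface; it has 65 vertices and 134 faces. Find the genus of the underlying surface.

Every face is a triangle, so 2E = 3·134 = 402, giving E = 201.
χ = V − E + F = 65 − 201 + 134 = -2.
For a closed orientable surface χ = 2 − 2g, so g = (2 − (-2))/2 = 2.

2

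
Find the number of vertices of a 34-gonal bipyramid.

36

A bipyramid over an n-gon has 2n triangular faces and n + 2 vertices: V = 34 + 2 = 36, E = 3·34 = 102, F = 2·34 = 68.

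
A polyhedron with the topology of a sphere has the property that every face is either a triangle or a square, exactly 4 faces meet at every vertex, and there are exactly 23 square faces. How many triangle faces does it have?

8

Let x be the number of triangles; then F = 23 + x.
Edge–face incidences: 2E = 4·23 + 3·x = 92 + 3x.
Every vertex has degree 4, so 4V = 2E.
Euler: V − E + F = 2 ⇒ (2E)/4 − E + (23 + x) = 2.
Multiply by 8: 2·(2E) − 4·(2E) + 8·(23 + x) = 16, i.e. 184 + 8x − 2·(92 + 3x) = 16.
Collecting terms: 2x = 16, so x = 8.
Then 2E = 92 + 3·8 = 116, so E = 58, V = 2E/4 = 29, F = 23 + 8 = 31.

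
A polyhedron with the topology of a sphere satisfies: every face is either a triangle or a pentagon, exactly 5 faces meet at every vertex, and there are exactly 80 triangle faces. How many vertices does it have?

60

Let x be the number of pentagons; then F = 80 + x.
Edge–face incidences: 2E = 3·80 + 5·x = 240 + 5x.
Every vertex has degree 5, so 5V = 2E.
Euler: V − E + F = 2 ⇒ (2E)/5 − E + (80 + x) = 2.
Multiply by 10: 2·(2E) − 5·(2E) + 10·(80 + x) = 20, i.e. 800 + 10x − 3·(240 + 5x) = 20.
Collecting terms: −5x + 80 = 20, so −5x = −60, so x = 12.
Then 2E = 240 + 5·12 = 300, so E = 150, V = 2E/5 = 60, F = 80 + 12 = 92.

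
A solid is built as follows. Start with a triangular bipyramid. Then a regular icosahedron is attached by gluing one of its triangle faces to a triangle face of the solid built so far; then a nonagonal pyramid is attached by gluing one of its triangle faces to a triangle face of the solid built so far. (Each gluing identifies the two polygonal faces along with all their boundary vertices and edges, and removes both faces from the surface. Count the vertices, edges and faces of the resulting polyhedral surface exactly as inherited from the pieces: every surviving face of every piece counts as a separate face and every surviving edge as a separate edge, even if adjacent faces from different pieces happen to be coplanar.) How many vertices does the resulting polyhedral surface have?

A triangular bipyramid: V=5, E=9, F=6.
Attach a regular icosahedron (V=12, E=30, F=20) along a 3-gon: merge 3 vertices and 3 edges, delete both glued faces → V=14, E=36, F=24.
Attach a nonagonal pyramid (V=10, E=18, F=10) along a 3-gon: merge 3 vertices and 3 edges, delete both glued faces → V=21, E=51, F=32.
Check: V − E + F = 21 − 51 + 32 = 2.

21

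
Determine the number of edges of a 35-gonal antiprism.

An antiprism on an n-gon has two n-gon caps and 2n triangles: V = 2·35 = 70, E = 4·35 = 140, F = 2·35 + 2 = 72.
Check: V − E + F = 70 − 140 + 72 = 2.

140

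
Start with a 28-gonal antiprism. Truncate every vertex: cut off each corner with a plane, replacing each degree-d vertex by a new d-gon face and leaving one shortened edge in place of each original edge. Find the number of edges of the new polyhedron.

336

The base solid has V = 56, E = 112, F = 58.
Truncation replaces each original edge-end by a new vertex, so V′ = 2E = 224.
Each original edge survives, and each old vertex of degree d contributes d new edges; summing degrees gives Σd = 2E, so E′ = E + 2E = 3E = 336.
Each original face survives and each original vertex becomes one new face: F′ = F + V = 114.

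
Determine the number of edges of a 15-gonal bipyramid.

45

A bipyramid over an n-gon has 2n triangular faces and n + 2 vertices: V = 15 + 2 = 17, E = 3·15 = 45, F = 2·15 = 30.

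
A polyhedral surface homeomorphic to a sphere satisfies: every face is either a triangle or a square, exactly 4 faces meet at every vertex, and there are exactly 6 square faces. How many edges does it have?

24

Let x be the number of triangles; then F = 6 + x.
Edge–face incidences: 2E = 4·6 + 3·x = 24 + 3x.
Every vertex has degree 4, so 4V = 2E.
Euler: V − E + F = 2 ⇒ (2E)/4 − E + (6 + x) = 2.
Multiply by 8: 2·(2E) − 4·(2E) + 8·(6 + x) = 16, i.e. 48 + 8x − 2·(24 + 3x) = 16.
Collecting terms: 2x = 16, so x = 8.
Then 2E = 24 + 3·8 = 48, so E = 24, V = 2E/4 = 12, F = 6 + 8 = 14.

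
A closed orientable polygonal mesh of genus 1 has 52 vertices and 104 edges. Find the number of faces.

52

For a closed orientable surface of genus 1, χ = 2 − 2·1 = 0.
F = 0 − V + E = 0 − 52 + 104 = 52.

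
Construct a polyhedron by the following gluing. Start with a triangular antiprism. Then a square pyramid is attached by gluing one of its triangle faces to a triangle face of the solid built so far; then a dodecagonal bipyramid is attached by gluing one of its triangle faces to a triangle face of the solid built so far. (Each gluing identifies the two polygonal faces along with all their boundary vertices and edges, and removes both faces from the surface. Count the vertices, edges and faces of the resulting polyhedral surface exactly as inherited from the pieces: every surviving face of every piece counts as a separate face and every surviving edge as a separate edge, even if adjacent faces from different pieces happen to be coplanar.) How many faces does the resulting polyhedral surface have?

A triangular antiprism: V=6, E=12, F=8.
Attach a square pyramid (V=5, E=8, F=5) along a 3-gon: merge 3 vertices and 3 edges, delete both glued faces → V=8, E=17, F=11.
Attach a dodecagonal bipyramid (V=14, E=36, F=24) along a 3-gon: merge 3 vertices and 3 edges, delete both glued faces → V=19, E=50, F=33.
Check: V − E + F = 19 − 50 + 33 = 2.

33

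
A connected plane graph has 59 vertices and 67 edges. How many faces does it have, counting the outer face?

Euler's formula for a connected plane graph: V − E + F = 2, so F = 2 − 59 + 67 = 10.

10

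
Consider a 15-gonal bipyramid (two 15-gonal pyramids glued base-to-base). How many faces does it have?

A bipyramid over an n-gon has 2n triangular faces and n + 2 vertices: V = 15 + 2 = 17, E = 3·15 = 45, F = 2·15 = 30.

30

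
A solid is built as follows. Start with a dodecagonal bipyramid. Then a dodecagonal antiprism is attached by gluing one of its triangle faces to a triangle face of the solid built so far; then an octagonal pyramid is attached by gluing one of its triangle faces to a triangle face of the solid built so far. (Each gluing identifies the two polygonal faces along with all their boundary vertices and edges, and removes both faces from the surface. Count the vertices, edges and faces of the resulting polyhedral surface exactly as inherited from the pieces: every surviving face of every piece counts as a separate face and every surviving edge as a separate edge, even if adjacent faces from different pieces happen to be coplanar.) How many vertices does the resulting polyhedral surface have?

41

A dodecagonal bipyramid: V=14, E=36, F=24.
Attach a dodecagonal antiprism (V=24, E=48, F=26) along a 3-gon: merge 3 vertices and 3 edges, delete both glued faces → V=35, E=81, F=48.
Attach an octagonal pyramid (V=9, E=16, F=9) along a 3-gon: merge 3 vertices and 3 edges, delete both glued faces → V=41, E=94, F=55.
Check: V − E + F = 41 − 94 + 55 = 2.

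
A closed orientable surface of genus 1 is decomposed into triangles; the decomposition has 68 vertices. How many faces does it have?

136

χ = 2 − 2·1 = 0, and every face is a triangle so 3F = 2E.
V − E + F = 0 with E = 3F/2 gives 68 − (3/2 − 1)·F = 0, so F = 136 and E = 204.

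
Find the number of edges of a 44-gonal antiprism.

176

An antiprism on an n-gon has two n-gon caps and 2n triangles: V = 2·44 = 88, E = 4·44 = 176, F = 2·44 + 2 = 90.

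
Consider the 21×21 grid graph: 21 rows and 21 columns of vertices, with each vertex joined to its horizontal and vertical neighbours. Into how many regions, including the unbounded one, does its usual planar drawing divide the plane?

The grid has V = 21·21 = 441 vertices and E = 21·20 + 21·20 = 840 edges.
F = 2 − V + E = 2 − 441 + 840 = 401.

401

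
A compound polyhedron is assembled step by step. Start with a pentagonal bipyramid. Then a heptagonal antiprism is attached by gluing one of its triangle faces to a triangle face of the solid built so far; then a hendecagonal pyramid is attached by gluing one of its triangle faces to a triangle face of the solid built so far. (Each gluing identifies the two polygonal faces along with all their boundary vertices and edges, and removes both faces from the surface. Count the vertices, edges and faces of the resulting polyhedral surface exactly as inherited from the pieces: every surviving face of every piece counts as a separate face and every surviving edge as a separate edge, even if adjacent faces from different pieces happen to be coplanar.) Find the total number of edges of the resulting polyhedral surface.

59

A pentagonal bipyramid: V=7, E=15, F=10.
Attach a heptagonal antiprism (V=14, E=28, F=16) along a 3-gon: merge 3 vertices and 3 edges, delete both glued faces → V=18, E=40, F=24.
Attach a hendecagonal pyramid (V=12, E=22, F=12) along a 3-gon: merge 3 vertices and 3 edges, delete both glued faces → V=27, E=59, F=34.
Check: V − E + F = 27 − 59 + 34 = 2.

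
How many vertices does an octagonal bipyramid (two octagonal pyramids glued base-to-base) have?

A bipyramid over an n-gon has 2n triangular faces and n + 2 vertices: V = 8 + 2 = 10, E = 3·8 = 24, F = 2·8 = 16.

10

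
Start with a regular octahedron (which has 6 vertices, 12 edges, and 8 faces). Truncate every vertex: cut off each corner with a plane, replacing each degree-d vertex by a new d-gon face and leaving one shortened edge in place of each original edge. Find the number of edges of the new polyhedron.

36

Truncation replaces each original edge-end by a new vertex, so V′ = 2E = 24.
Each original edge survives, and each old vertex of degree d contributes d new edges; summing degrees gives Σd = 2E, so E′ = E + 2E = 3E = 36.
Each original face survives and each original vertex becomes one new face: F′ = F + V = 14.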